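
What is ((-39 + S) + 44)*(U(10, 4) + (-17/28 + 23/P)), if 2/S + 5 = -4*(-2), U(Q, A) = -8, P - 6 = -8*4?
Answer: -58735/1092 ≈ -53.787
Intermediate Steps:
P = -26 (P = 6 - 8*4 = 6 - 32 = -26)
S = ⅔ (S = 2/(-5 - 4*(-2)) = 2/(-5 + 8) = 2/3 = 2*(⅓) = ⅔ ≈ 0.66667)
((-39 + S) + 44)*(U(10, 4) + (-17/28 + 23/P)) = ((-39 + ⅔) + 44)*(-8 + (-17/28 + 23/(-26))) = (-115/3 + 44)*(-8 + (-17*1/28 + 23*(-1/26))) = 17*(-8 + (-17/28 - 23/26))/3 = 17*(-8 - 543/364)/3 = (17/3)*(-3455/364) = -58735/1092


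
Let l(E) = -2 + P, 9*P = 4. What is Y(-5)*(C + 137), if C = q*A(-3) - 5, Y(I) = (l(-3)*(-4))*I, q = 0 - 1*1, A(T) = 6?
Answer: -3920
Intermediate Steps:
P = 4/9 (P = (⅑)*4 = 4/9 ≈ 0.44444)
q = -1 (q = 0 - 1 = -1)
l(E) = -14/9 (l(E) = -2 + 4/9 = -14/9)
Y(I) = 56*I/9 (Y(I) = (-14/9*(-4))*I = 56*I/9)
C = -11 (C = -1*6 - 5 = -6 - 5 = -11)
Y(-5)*(C + 137) = ((56/9)*(-5))*(-11 + 137) = -280/9*126 = -3920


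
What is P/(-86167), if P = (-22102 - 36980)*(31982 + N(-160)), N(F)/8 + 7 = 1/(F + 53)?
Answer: 201828484068/9219869 ≈ 21891.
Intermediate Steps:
N(F) = -56 + 8/(53 + F) (N(F) = -56 + 8/(F + 53) = -56 + 8/(53 + F))
P = -201828484068/107 (P = (-22102 - 36980)*(31982 + 8*(-370 - 7*(-160))/(53 - 160)) = -59082*(31982 + 8*(-370 + 1120)/(-107)) = -59082*(31982 + 8*(-1/107)*750) = -59082*(31982 - 6000/107) = -59082*3416074/107 = -201828484068/107 ≈ -1.8862e+9)
P/(-86167) = -201828484068/107/(-86167) = -201828484068/107*(-1/86167) = 201828484068/9219869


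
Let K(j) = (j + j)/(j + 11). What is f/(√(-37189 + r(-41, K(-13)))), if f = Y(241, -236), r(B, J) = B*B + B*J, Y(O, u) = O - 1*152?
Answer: -89*I*√36041/36041 ≈ -0.4688*I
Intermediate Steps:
K(j) = 2*j/(11 + j) (K(j) = (2*j)/(11 + j) = 2*j/(11 + j))
Y(O, u) = -152 + O (Y(O, u) = O - 152 = -152 + O)
r(B, J) = B² + B*J
f = 89 (f = -152 + 241 = 89)
f/(√(-37189 + r(-41, K(-13)))) = 89/(√(-37189 - 41*(-41 + 2*(-13)/(11 - 13)))) = 89/(√(-37189 - 41*(-41 + 2*(-13)/(-2)))) = 89/(√(-37189 - 41*(-41 + 2*(-13)*(-½)))) = 89/(√(-37189 - 41*(-41 + 13))) = 89/(√(-37189 - 41*(-28))) = 89/(√(-37189 + 1148)) = 89/(√(-36041)) = 89/((I*√36041)) = 89*(-I*√36041/36041) = -89*I*√36041/36041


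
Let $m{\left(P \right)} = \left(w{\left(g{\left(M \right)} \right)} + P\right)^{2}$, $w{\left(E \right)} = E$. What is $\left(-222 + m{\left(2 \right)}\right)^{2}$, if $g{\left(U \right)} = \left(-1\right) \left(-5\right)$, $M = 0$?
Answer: $29929$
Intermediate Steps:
$g{\left(U \right)} = 5$
$m{\left(P \right)} = \left(5 + P\right)^{2}$
$\left(-222 + m{\left(2 \right)}\right)^{2} = \left(-222 + \left(5 + 2\right)^{2}\right)^{2} = \left(-222 + 7^{2}\right)^{2} = \left(-222 + 49\right)^{2} = \left(-173\right)^{2} = 29929$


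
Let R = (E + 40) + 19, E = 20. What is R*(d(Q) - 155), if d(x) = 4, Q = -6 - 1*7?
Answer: -11929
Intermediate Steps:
Q = -13 (Q = -6 - 7 = -13)
R = 79 (R = (20 + 40) + 19 = 60 + 19 = 79)
R*(d(Q) - 155) = 79*(4 - 155) = 79*(-151) = -11929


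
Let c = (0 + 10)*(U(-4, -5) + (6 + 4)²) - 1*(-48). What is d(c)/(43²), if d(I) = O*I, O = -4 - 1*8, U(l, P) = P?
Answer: -11976/1849 ≈ -6.4770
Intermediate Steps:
O = -12 (O = -4 - 8 = -12)
c = 998 (c = (0 + 10)*(-5 + (6 + 4)²) - 1*(-48) = 10*(-5 + 10²) + 48 = 10*(-5 + 100) + 48 = 10*95 + 48 = 950 + 48 = 998)
d(I) = -12*I
d(c)/(43²) = (-12*998)/(43²) = -11976/1849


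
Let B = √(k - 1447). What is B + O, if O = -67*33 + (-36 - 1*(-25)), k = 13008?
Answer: -2222 + √11561 ≈ -2114.5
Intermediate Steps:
B = √11561 (B = √(13008 - 1447) = √11561 ≈ 107.52)
O = -2222 (O = -2211 + (-36 + 25) = -2211 - 11 = -2222)
B + O = √11561 - 2222 = -2222 + √11561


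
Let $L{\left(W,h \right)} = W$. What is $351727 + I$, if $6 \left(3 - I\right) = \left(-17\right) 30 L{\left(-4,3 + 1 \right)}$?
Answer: $351390$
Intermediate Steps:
$I = -337$ ($I = 3 - \frac{\left(-17\right) 30 \left(-4\right)}{6} = 3 - \frac{\left(-510\right) \left(-4\right)}{6} = 3 - 340 = -337$)
$351727 + I = 351727 - 337 = 351390$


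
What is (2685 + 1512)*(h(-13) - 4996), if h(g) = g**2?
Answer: -20258919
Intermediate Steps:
(2685 + 1512)*(h(-13) - 4996) = (2685 + 1512)*((-13)**2 - 4996) = 4197*(169 - 4996) = 4197*(-4827) = -20258919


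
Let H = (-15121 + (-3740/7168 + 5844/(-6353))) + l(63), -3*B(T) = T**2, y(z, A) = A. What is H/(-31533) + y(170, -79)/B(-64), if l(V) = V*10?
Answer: 990730303765/1914612453376 ≈ 0.51746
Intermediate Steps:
l(V) = 10*V
B(T) = -T**2/3
H = -164990303319/11384576 (H = (-15121 + (-3740/7168 + 5844/(-6353))) + 10*63 = (-15121 + (-3740*1/7168 + 5844*(-1/6353))) + 630 = (-15121 + (-935/1792 - 5844/6353)) + 630 = (-15121 - 16412503/11384576) + 630 = -172162586199/11384576 + 630 = -164990303319/11384576 ≈ -14492.)
H/(-31533) + y(170, -79)/B(-64) = -164990303319/11384576/(-31533) - 79/((-1/3*(-64)**2)) = -164990303319/11384576*(-1/31533) - 79/((-1/3*4096)) = 54996767773/119663278336 - 79/(-4096/3) = 54996767773/119663278336 - 79*(-3/4096) = 54996767773/119663278336 + 237/4096 = 990730303765/1914612453376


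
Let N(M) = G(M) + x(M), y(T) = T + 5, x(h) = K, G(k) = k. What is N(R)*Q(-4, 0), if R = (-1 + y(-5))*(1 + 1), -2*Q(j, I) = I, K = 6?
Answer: 0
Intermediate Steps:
Q(j, I) = -I/2
x(h) = 6
y(T) = 5 + T
R = -2 (R = (-1 + (5 - 5))*(1 + 1) = (-1 + 0)*2 = -1*2 = -2)
N(M) = 6 + M (N(M) = M + 6 = 6 + M)
N(R)*Q(-4, 0) = (6 - 2)*(-½*0) = 4*0 = 0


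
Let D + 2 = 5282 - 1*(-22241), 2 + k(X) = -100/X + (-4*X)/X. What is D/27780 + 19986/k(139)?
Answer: -38574317753/12973260 ≈ -2973.4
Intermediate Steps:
k(X) = -6 - 100/X (k(X) = -2 + (-100/X + (-4*X)/X) = -2 + (-100/X - 4) = -2 + (-4 - 100/X) = -6 - 100/X)
D = 27521 (D = -2 + (5282 - 1*(-22241)) = -2 + (5282 + 22241) = -2 + 27523 = 27521)
D/27780 + 19986/k(139) = 27521/27780 + 19986/(-6 - 100/139) = 27521/27780 + 19986/(-934/139) = 27521/27780 + 19986*(-139/934) = 27521/27780 - 1389027/467 = -38574317753/12973260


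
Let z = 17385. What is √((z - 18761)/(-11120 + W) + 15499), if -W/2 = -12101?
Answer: √663115270611/6541 ≈ 124.49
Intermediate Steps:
W = 24202 (W = -2*(-12101) = 24202)
√((z - 18761)/(-11120 + W) + 15499) = √((17385 - 18761)/(-11120 + 24202) + 15499) = √(-1376/13082 + 15499) = √(-1376*1/13082 + 15499) = √(-688/6541 + 15499) = √(101378271/6541) = √663115270611/6541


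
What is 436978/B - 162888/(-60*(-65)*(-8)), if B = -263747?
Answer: 1221979489/342871100 ≈ 3.5640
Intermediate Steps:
436978/B - 162888/(-60*(-65)*(-8)) = 436978/(-263747) - 162888/(-60*(-65)*(-8)) = 436978*(-1/263747) - 162888/(3900*(-8)) = -436978/263747 - 162888/(-31200) = -436978/263747 - 162888*(-1/31200) = -436978/263747 + 6787/1300 = 1221979489/342871100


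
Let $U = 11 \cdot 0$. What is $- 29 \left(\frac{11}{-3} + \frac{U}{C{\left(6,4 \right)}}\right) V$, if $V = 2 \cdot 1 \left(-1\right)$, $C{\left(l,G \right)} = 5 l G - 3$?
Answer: $- \frac{638}{3} \approx -212.67$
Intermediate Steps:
$C{\left(l,G \right)} = -3 + 5 G l$ ($C{\left(l,G \right)} = 5 G l - 3 = -3 + 5 G l$)
$V = -2$ ($V = 2 \left(-1\right) = -2$)
$U = 0$
$- 29 \left(\frac{11}{-3} + \frac{U}{C{\left(6,4 \right)}}\right) V = - 29 \left(\frac{11}{-3} + \frac{0}{-3 + 5 \cdot 4 \cdot 6}\right) \left(-2\right) = - 29 \left(11 \left(- \frac{1}{3}\right) + \frac{0}{-3 + 120}\right) \left(-2\right) = - 29 \left(- \frac{11}{3} + \frac{0}{117}\right) \left(-2\right) = - 29 \left(- \frac{11}{3} + 0 \cdot \frac{1}{117}\right) \left(-2\right) = - 29 \left(- \frac{11}{3} + 0\right) \left(-2\right) = \left(-29\right) \left(- \frac{11}{3}\right) \left(-2\right) = \frac{319}{3} \left(-2\right) = - \frac{638}{3}$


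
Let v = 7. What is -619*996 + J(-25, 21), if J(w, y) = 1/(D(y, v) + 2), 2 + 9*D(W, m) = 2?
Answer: -1233047/2 ≈ -6.1652e+5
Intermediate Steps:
D(W, m) = 0 (D(W, m) = -2/9 + (⅑)*2 = -2/9 + 2/9 = 0)
J(w, y) = ½ (J(w, y) = 1/(0 + 2) = 1/2 = ½)
-619*996 + J(-25, 21) = -619*996 + ½ = -616524 + ½ = -1233047/2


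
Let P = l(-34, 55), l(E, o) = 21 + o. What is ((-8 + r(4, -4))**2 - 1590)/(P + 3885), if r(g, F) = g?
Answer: -1574/3961 ≈ -0.39737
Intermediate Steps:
P = 76 (P = 21 + 55 = 76)
((-8 + r(4, -4))**2 - 1590)/(P + 3885) = ((-8 + 4)**2 - 1590)/(76 + 3885) = ((-4)**2 - 1590)/3961 = (16 - 1590)*(1/3961) = -1574*1/3961 = -1574/3961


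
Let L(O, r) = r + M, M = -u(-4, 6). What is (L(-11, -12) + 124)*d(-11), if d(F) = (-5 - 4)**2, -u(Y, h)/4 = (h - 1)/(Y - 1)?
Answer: 8748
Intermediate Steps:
u(Y, h) = -4*(-1 + h)/(-1 + Y) (u(Y, h) = -4*(h - 1)/(Y - 1) = -4*(-1 + h)/(-1 + Y))
M = -4 (M = -4*(1 - 1*6)/(-1 - 4) = -4*(1 - 6)/(-5) = -4*(-1)*(-5)/5 = -1*4 = -4)
d(F) = 81 (d(F) = (-9)**2 = 81)
L(O, r) = -4 + r (L(O, r) = r - 4 = -4 + r)
(L(-11, -12) + 124)*d(-11) = ((-4 - 12) + 124)*81 = (-16 + 124)*81 = 108*81 = 8748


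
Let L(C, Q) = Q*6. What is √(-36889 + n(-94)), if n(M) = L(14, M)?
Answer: I*√37453 ≈ 193.53*I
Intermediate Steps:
L(C, Q) = 6*Q
n(M) = 6*M
√(-36889 + n(-94)) = √(-36889 + 6*(-94)) = √(-36889 - 564) = √(-37453) = I*√37453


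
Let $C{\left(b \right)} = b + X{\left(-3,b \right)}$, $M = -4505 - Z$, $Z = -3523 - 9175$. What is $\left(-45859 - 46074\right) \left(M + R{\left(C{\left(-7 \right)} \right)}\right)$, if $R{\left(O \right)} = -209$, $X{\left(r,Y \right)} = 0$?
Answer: $-733993072$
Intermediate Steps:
$Z = -12698$
$M = 8193$ ($M = -4505 - -12698 = -4505 + 12698 = 8193$)
$C{\left(b \right)} = b$ ($C{\left(b \right)} = b + 0 = b$)
$\left(-45859 - 46074\right) \left(M + R{\left(C{\left(-7 \right)} \right)}\right) = \left(-45859 - 46074\right) \left(8193 - 209\right) = \left(-91933\right) 7984 = -733993072$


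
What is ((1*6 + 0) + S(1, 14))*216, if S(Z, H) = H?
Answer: 4320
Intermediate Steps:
((1*6 + 0) + S(1, 14))*216 = ((1*6 + 0) + 14)*216 = ((6 + 0) + 14)*216 = (6 + 14)*216 = 20*216 = 4320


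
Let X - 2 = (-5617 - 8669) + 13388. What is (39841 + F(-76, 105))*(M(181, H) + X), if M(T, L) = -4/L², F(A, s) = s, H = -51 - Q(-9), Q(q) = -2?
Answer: -85935829800/2401 ≈ -3.5792e+7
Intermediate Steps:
H = -49 (H = -51 - 1*(-2) = -51 + 2 = -49)
M(T, L) = -4/L²
X = -896 (X = 2 + ((-5617 - 8669) + 13388) = 2 + (-14286 + 13388) = 2 - 898 = -896)
(39841 + F(-76, 105))*(M(181, H) + X) = (39841 + 105)*(-4/(-49)² - 896) = 39946*(-4*1/2401 - 896) = 39946*(-4/2401 - 896) = 39946*(-2151300/2401) = -85935829800/2401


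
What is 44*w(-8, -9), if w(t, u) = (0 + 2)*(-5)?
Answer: -440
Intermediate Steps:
w(t, u) = -10 (w(t, u) = 2*(-5) = -10)
44*w(-8, -9) = 44*(-10) = -440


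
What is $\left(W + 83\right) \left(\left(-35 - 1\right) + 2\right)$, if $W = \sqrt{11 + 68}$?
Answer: $-2822 - 34 \sqrt{79} \approx -3124.2$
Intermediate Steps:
$W = \sqrt{79} \approx 8.8882$
$\left(W + 83\right) \left(\left(-35 - 1\right) + 2\right) = \left(\sqrt{79} + 83\right) \left(\left(-35 - 1\right) + 2\right) = \left(83 + \sqrt{79}\right) \left(-36 + 2\right) = \left(83 + \sqrt{79}\right) \left(-34\right) = -2822 - 34 \sqrt{79}$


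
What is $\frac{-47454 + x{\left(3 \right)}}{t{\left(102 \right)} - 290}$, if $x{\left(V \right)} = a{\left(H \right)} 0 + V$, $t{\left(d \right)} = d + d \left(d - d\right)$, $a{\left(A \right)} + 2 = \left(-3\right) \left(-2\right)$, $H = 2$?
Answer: $\frac{47451}{188} \approx 252.4$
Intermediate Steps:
$a{\left(A \right)} = 4$ ($a{\left(A \right)} = -2 - -6 = -2 + 6 = 4$)
$t{\left(d \right)} = d$ ($t{\left(d \right)} = d + d 0 = d + 0 = d$)
$x{\left(V \right)} = V$ ($x{\left(V \right)} = 4 \cdot 0 + V = 0 + V = V$)
$\frac{-47454 + x{\left(3 \right)}}{t{\left(102 \right)} - 290} = \frac{-47454 + 3}{102 - 290} = - \frac{47451}{-188} = \left(-47451\right) \left(- \frac{1}{188}\right) = \frac{47451}{188}$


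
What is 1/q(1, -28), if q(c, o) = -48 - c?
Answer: -1/49 ≈ -0.020408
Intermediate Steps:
1/q(1, -28) = 1/(-48 - 1*1) = 1/(-48 - 1) = 1/(-49) = -1/49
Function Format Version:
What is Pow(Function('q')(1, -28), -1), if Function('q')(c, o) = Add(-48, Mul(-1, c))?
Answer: Rational(-1, 49) ≈ -0.020408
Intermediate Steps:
Pow(Function('q')(1, -28), -1) = Pow(Add(-48, Mul(-1, 1)), -1) = Pow(Add(-48, -1), -1) = Pow(-49, -1) = Rational(-1, 49)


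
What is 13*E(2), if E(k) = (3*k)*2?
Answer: 156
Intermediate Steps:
E(k) = 6*k
13*E(2) = 13*(6*2) = 13*12 = 156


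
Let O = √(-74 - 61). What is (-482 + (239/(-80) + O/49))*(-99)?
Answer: 3841101/80 - 297*I*√15/49 ≈ 48014.0 - 23.475*I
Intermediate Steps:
O = 3*I*√15 (O = √(-135) = 3*I*√15 ≈ 11.619*I)
(-482 + (239/(-80) + O/49))*(-99) = (-482 + (239/(-80) + (3*I*√15)/49))*(-99) = (-482 + (239*(-1/80) + (3*I*√15)*(1/49)))*(-99) = (-482 + (-239/80 + 3*I*√15/49))*(-99) = (-38799/80 + 3*I*√15/49)*(-99) = 3841101/80 - 297*I*√15/49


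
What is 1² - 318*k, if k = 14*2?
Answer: -8903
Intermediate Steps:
k = 28
1² - 318*k = 1² - 318*28 = 1 - 8904 = -8903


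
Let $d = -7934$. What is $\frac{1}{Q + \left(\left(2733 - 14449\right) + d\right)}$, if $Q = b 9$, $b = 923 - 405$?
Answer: $- \frac{1}{14988} \approx -6.672 \cdot 10^{-5}$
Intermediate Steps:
$b = 518$
$Q = 4662$ ($Q = 518 \cdot 9 = 4662$)
$\frac{1}{Q + \left(\left(2733 - 14449\right) + d\right)} = \frac{1}{4662 + \left(\left(2733 - 14449\right) - 7934\right)} = \frac{1}{4662 - 19650} = \frac{1}{-14988} = - \frac{1}{14988}$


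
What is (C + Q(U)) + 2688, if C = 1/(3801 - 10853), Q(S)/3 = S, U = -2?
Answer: 18913463/7052 ≈ 2682.0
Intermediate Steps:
Q(S) = 3*S
C = -1/7052 (C = 1/(-7052) = -1/7052 ≈ -0.00014180)
(C + Q(U)) + 2688 = (-1/7052 + 3*(-2)) + 2688 = (-1/7052 - 6) + 2688 = -42313/7052 + 2688 = 18913463/7052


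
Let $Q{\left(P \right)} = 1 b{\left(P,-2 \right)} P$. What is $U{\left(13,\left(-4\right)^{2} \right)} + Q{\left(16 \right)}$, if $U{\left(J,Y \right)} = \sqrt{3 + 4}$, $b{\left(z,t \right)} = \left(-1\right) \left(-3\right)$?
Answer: $48 + \sqrt{7} \approx 50.646$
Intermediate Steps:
$b{\left(z,t \right)} = 3$
$U{\left(J,Y \right)} = \sqrt{7}$
$Q{\left(P \right)} = 3 P$ ($Q{\left(P \right)} = 1 \cdot 3 P = 3 P$)
$U{\left(13,\left(-4\right)^{2} \right)} + Q{\left(16 \right)} = \sqrt{7} + 3 \cdot 16 = \sqrt{7} + 48 = 48 + \sqrt{7}$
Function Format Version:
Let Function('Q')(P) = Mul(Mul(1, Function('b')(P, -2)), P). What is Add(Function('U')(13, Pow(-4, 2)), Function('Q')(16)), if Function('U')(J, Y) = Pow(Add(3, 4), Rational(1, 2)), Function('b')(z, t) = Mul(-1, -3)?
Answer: Add(48, Pow(7, Rational(1, 2))) ≈ 50.646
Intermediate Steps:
Function('b')(z, t) = 3
Function('U')(J, Y) = Pow(7, Rational(1, 2))
Function('Q')(P) = Mul(3, P) (Function('Q')(P) = Mul(Mul(1, 3), P) = Mul(3, P))
Add(Function('U')(13, Pow(-4, 2)), Function('Q')(16)) = Add(Pow(7, Rational(1, 2)), Mul(3, 16)) = Add(Pow(7, Rational(1, 2)), 48) = Add(48, Pow(7, Rational(1, 2)))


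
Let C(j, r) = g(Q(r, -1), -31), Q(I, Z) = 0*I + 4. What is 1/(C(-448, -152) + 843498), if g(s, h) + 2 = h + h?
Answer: 1/843434 ≈ 1.1856e-6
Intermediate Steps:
Q(I, Z) = 4 (Q(I, Z) = 0 + 4 = 4)
g(s, h) = -2 + 2*h (g(s, h) = -2 + (h + h) = -2 + 2*h)
C(j, r) = -64 (C(j, r) = -2 + 2*(-31) = -2 - 62 = -64)
1/(C(-448, -152) + 843498) = 1/(-64 + 843498) = 1/843434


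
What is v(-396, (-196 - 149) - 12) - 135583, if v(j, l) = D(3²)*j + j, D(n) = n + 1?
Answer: -139939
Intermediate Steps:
D(n) = 1 + n
v(j, l) = 11*j (v(j, l) = (1 + 3²)*j + j = (1 + 9)*j + j = 10*j + j = 11*j)
v(-396, (-196 - 149) - 12) - 135583 = 11*(-396) - 135583 = -4356 - 135583 = -139939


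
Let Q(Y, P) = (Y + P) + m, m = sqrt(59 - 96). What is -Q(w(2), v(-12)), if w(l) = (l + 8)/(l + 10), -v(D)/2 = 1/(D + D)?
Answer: -11/12 - I*sqrt(37) ≈ -0.91667 - 6.0828*I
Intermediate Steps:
v(D) = -1/D (v(D) = -2/(D + D) = -2*1/(2*D) = -1/D)
w(l) = (8 + l)/(10 + l)
m = I*sqrt(37) (m = sqrt(-37) = I*sqrt(37) ≈ 6.0828*I)
Q(Y, P) = P + Y + I*sqrt(37) (Q(Y, P) = (Y + P) + I*sqrt(37) = (P + Y) + I*sqrt(37) = P + Y + I*sqrt(37))
-Q(w(2), v(-12)) = -(-1/(-12) + (8 + 2)/(10 + 2) + I*sqrt(37)) = -(-1*(-1/12) + 10/12 + I*sqrt(37)) = -(1/12 + (1/12)*10 + I*sqrt(37)) = -(1/12 + 5/6 + I*sqrt(37)) = -(11/12 + I*sqrt(37)) = -11/12 - I*sqrt(37)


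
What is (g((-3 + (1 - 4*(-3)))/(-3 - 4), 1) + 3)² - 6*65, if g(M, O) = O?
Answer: -374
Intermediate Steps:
(g((-3 + (1 - 4*(-3)))/(-3 - 4), 1) + 3)² - 6*65 = (1 + 3)² - 6*65 = 4² - 390 = 16 - 390 = -374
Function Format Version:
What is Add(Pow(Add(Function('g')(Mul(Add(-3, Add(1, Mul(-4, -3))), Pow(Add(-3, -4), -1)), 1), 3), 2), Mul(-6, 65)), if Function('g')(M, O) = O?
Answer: -374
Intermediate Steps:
Add(Pow(Add(Function('g')(Mul(Add(-3, Add(1, Mul(-4, -3))), Pow(Add(-3, -4), -1)), 1), 3), 2), Mul(-6, 65)) = Add(Pow(Add(1, 3), 2), Mul(-6, 65)) = Add(Pow(4, 2), -390) = Add(16, -390) = -374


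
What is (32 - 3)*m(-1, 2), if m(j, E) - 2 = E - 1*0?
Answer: 116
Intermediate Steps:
m(j, E) = 2 + E (m(j, E) = 2 + (E - 1*0) = 2 + (E + 0) = 2 + E)
(32 - 3)*m(-1, 2) = (32 - 3)*(2 + 2) = 29*4 = 116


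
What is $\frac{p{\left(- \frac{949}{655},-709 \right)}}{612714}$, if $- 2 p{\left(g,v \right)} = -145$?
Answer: $\frac{145}{1225428} \approx 0.00011833$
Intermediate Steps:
$p{\left(g,v \right)} = \frac{145}{2}$ ($p{\left(g,v \right)} = \left(- \frac{1}{2}\right) \left(-145\right) = \frac{145}{2}$)
$\frac{p{\left(- \frac{949}{655},-709 \right)}}{612714} = \frac{145}{2 \cdot 612714} = \frac{145}{2} \cdot \frac{1}{612714} = \frac{145}{1225428}$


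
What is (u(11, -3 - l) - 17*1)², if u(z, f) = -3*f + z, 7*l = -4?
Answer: 81/49 ≈ 1.6531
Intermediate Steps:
l = -4/7 (l = (⅐)*(-4) = -4/7 ≈ -0.57143)
u(z, f) = z - 3*f
(u(11, -3 - l) - 17*1)² = ((11 - 3*(-3 - 1*(-4/7))) - 17*1)² = ((11 - 3*(-3 + 4/7)) - 17)² = ((11 - 3*(-17/7)) - 17)² = ((11 + 51/7) - 17)² = (128/7 - 17)² = (9/7)² = 81/49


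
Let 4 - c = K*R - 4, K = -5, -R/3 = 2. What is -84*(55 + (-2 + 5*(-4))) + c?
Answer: -2794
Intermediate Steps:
R = -6 (R = -3*2 = -6)
c = -22 (c = 4 - (-5*(-6) - 4) = 4 - (30 - 4) = 4 - 1*26 = 4 - 26 = -22)
-84*(55 + (-2 + 5*(-4))) + c = -84*(55 + (-2 + 5*(-4))) - 22 = -84*(55 + (-2 - 20)) - 22 = -84*(55 - 22) - 22 = -84*33 - 22 = -2772 - 22 = -2794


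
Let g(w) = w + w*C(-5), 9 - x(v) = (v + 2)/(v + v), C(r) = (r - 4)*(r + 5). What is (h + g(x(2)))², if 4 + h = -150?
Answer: 21316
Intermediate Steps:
h = -154 (h = -4 - 150 = -154)
C(r) = (-4 + r)*(5 + r)
x(v) = 9 - (2 + v)/(2*v) (x(v) = 9 - (v + 2)/(v + v) = 9 - (2 + v)/(2*v))
g(w) = w (g(w) = w + w*(-20 - 5 + (-5)²) = w + w*(-20 - 5 + 25) = w + w*0 = w + 0 = w)
(h + g(x(2)))² = (-154 + (17/2 - 1/2))² = (-154 + (17/2 - 1*½))² = (-154 + (17/2 - ½))² = (-154 + 8)² = (-146)² = 21316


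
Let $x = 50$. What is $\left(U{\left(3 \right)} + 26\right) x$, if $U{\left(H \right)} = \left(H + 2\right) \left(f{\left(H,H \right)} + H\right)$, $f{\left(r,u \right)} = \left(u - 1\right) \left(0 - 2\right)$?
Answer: $1050$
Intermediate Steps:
$f{\left(r,u \right)} = 2 - 2 u$ ($f{\left(r,u \right)} = \left(-1 + u\right) \left(-2\right) = 2 - 2 u$)
$U{\left(H \right)} = \left(2 + H\right) \left(2 - H\right)$ ($U{\left(H \right)} = \left(H + 2\right) \left(\left(2 - 2 H\right) + H\right) = \left(2 + H\right) \left(2 - H\right)$)
$\left(U{\left(3 \right)} + 26\right) x = \left(\left(4 - 3^{2}\right) + 26\right) 50 = \left(\left(4 - 9\right) + 26\right) 50 = \left(-5 + 26\right) 50 = 21 \cdot 50 = 1050$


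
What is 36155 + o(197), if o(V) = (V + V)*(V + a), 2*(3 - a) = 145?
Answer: 86390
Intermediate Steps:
a = -139/2 (a = 3 - 1/2*145 = 3 - 145/2 = -139/2 ≈ -69.500)
o(V) = 2*V*(-139/2 + V) (o(V) = (V + V)*(V - 139/2) = (2*V)*(-139/2 + V) = 2*V*(-139/2 + V))
36155 + o(197) = 36155 + 197*(-139 + 2*197) = 36155 + 197*(-139 + 394) = 36155 + 197*255 = 36155 + 50235 = 86390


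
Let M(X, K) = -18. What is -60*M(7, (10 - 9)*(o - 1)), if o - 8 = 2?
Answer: 1080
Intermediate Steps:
o = 10 (o = 8 + 2 = 10)
-60*M(7, (10 - 9)*(o - 1)) = -60*(-18) = 1080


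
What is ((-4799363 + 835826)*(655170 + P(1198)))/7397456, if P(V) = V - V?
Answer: -1298395268145/3698728 ≈ -3.5104e+5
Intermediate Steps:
P(V) = 0
((-4799363 + 835826)*(655170 + P(1198)))/7397456 = ((-4799363 + 835826)*(655170 + 0))/7397456 = -3963537*655170*(1/7397456) = -2596790536290*1/7397456 = -1298395268145/3698728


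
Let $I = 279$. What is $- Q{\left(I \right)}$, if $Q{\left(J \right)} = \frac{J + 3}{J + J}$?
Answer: $- \frac{47}{93} \approx -0.50538$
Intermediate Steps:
$Q{\left(J \right)} = \frac{3 + J}{2 J}$
$- Q{\left(I \right)} = - \frac{3 + 279}{2 \cdot 279} = - \frac{282}{2 \cdot 279} = \left(-1\right) \frac{47}{93} = - \frac{47}{93}$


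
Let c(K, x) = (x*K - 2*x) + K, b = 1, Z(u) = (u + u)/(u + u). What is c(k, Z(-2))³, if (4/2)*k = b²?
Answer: -1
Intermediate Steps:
Z(u) = 1 (Z(u) = (2*u)/((2*u)) = (2*u)*(1/(2*u)) = 1)
k = ½ (k = (½)*1² = (½)*1 = ½ ≈ 0.50000)
c(K, x) = K - 2*x + K*x (c(K, x) = (K*x - 2*x) + K = (-2*x + K*x) + K = K - 2*x + K*x)
c(k, Z(-2))³ = (½ - 2*1 + (½)*1)³ = (½ - 2 + ½)³ = (-1)³ = -1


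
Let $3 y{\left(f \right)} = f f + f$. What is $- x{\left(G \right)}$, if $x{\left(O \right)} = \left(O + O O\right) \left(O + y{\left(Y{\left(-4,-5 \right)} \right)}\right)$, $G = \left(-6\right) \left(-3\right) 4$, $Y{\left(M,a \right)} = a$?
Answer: $-413472$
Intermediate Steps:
$y{\left(f \right)} = \frac{f}{3} + \frac{f^{2}}{3}$ ($y{\left(f \right)} = \frac{f f + f}{3} = \frac{f^{2} + f}{3} = \frac{f + f^{2}}{3} = \frac{f}{3} + \frac{f^{2}}{3}$)
$G = 72$ ($G = 18 \cdot 4 = 72$)
$x{\left(O \right)} = \left(\frac{20}{3} + O\right) \left(O + O^{2}\right)$ ($x{\left(O \right)} = \left(O + O O\right) \left(O + \frac{1}{3} \left(-5\right) \left(1 - 5\right)\right) = \left(O + O^{2}\right) \left(O + \frac{1}{3} \left(-5\right) \left(-4\right)\right) = \left(O + O^{2}\right) \left(O + \frac{20}{3}\right) = \left(O + O^{2}\right) \left(\frac{20}{3} + O\right) = \left(\frac{20}{3} + O\right) \left(O + O^{2}\right)$)
$- x{\left(G \right)} = - \frac{72 \left(20 + 3 \cdot 72^{2} + 23 \cdot 72\right)}{3} = - \frac{72 \left(20 + 3 \cdot 5184 + 1656\right)}{3} = - \frac{72 \left(20 + 15552 + 1656\right)}{3} = - \frac{72 \cdot 17228}{3} = \left(-1\right) 413472 = -413472$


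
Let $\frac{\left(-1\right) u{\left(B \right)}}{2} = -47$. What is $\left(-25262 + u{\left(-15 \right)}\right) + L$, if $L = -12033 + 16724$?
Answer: $-20477$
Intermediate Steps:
$u{\left(B \right)} = 94$ ($u{\left(B \right)} = \left(-2\right) \left(-47\right) = 94$)
$L = 4691$
$\left(-25262 + u{\left(-15 \right)}\right) + L = \left(-25262 + 94\right) + 4691 = -25168 + 4691 = -20477$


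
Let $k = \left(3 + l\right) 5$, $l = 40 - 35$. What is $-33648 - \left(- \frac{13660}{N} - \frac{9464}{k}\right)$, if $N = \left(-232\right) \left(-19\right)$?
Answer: $- \frac{184079739}{5510} \approx -33408.0$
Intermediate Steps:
$N = 4408$
$l = 5$ ($l = 40 - 35 = 5$)
$k = 40$ ($k = \left(3 + 5\right) 5 = 8 \cdot 5 = 40$)
$-33648 - \left(- \frac{13660}{N} - \frac{9464}{k}\right) = -33648 - \left(- \frac{13660}{4408} - \frac{9464}{40}\right) = -33648 - \left(\left(-13660\right) \frac{1}{4408} - \frac{1183}{5}\right) = -33648 - \left(- \frac{3415}{1102} - \frac{1183}{5}\right) = -33648 - - \frac{1320741}{5510} = -33648 + \frac{1320741}{5510} = - \frac{184079739}{5510}$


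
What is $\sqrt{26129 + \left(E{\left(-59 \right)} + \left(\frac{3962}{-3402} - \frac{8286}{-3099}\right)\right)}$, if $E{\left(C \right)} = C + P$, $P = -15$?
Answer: $\frac{2 \sqrt{5067390956082}}{27891} \approx 161.42$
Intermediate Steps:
$E{\left(C \right)} = -15 + C$ ($E{\left(C \right)} = C - 15 = -15 + C$)
$\sqrt{26129 + \left(E{\left(-59 \right)} + \left(\frac{3962}{-3402} - \frac{8286}{-3099}\right)\right)} = \sqrt{26129 + \left(\left(-15 - 59\right) + \left(\frac{3962}{-3402} - \frac{8286}{-3099}\right)\right)} = \sqrt{26129 + \left(-74 + \left(3962 \left(- \frac{1}{3402}\right) - - \frac{2762}{1033}\right)\right)} = \sqrt{26129 + \left(-74 + \left(- \frac{283}{243} + \frac{2762}{1033}\right)\right)} = \sqrt{26129 + \left(-74 + \frac{378827}{251019}\right)} = \sqrt{26129 - \frac{18196579}{251019}} = \sqrt{\frac{6540678872}{251019}} = \frac{2 \sqrt{5067390956082}}{27891}$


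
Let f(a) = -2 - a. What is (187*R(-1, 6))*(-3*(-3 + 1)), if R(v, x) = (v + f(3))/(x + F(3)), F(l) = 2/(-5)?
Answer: -8415/7 ≈ -1202.1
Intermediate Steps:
F(l) = -⅖ (F(l) = 2*(-⅕) = -⅖)
R(v, x) = (-5 + v)/(-⅖ + x) (R(v, x) = (v + (-2 - 1*3))/(x - ⅖) = (v + (-2 - 3))/(-⅖ + x) = (v - 5)/(-⅖ + x) = (-5 + v)/(-⅖ + x))
(187*R(-1, 6))*(-3*(-3 + 1)) = (187*(5*(-5 - 1)/(-2 + 5*6)))*(-3*(-3 + 1)) = (187*(5*(-6)/(-2 + 30)))*(-3*(-2)) = (187*(5*(-6)/28))*6 = (187*(5*(1/28)*(-6)))*6 = (187*(-15/14))*6 = -2805/14*6 = -8415/7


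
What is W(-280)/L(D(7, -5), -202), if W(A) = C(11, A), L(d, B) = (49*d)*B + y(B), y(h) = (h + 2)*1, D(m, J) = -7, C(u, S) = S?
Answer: -140/34543 ≈ -0.0040529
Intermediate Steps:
y(h) = 2 + h (y(h) = (2 + h)*1 = 2 + h)
L(d, B) = 2 + B + 49*B*d (L(d, B) = (49*d)*B + (2 + B) = 49*B*d + (2 + B) = 2 + B + 49*B*d)
W(A) = A
W(-280)/L(D(7, -5), -202) = -280/(2 - 202 + 49*(-202)*(-7)) = -280/(2 - 202 + 69286) = -280/69086 = -280*1/69086 = -140/34543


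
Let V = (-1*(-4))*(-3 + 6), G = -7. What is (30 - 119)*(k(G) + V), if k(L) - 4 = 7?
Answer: -2047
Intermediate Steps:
k(L) = 11 (k(L) = 4 + 7 = 11)
V = 12 (V = 4*3 = 12)
(30 - 119)*(k(G) + V) = (30 - 119)*(11 + 12) = -89*23 = -2047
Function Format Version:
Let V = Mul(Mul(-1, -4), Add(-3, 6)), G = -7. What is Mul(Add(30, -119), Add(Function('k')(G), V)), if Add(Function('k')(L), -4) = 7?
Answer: -2047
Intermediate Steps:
Function('k')(L) = 11 (Function('k')(L) = Add(4, 7) = 11)
V = 12 (V = Mul(4, 3) = 12)
Mul(Add(30, -119), Add(Function('k')(G), V)) = Mul(Add(30, -119), Add(11, 12)) = Mul(-89, 23) = -2047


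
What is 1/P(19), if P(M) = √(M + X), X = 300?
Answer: √319/319 ≈ 0.055989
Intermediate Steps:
P(M) = √(300 + M) (P(M) = √(M + 300) = √(300 + M))
1/P(19) = 1/(√(300 + 19)) = 1/(√319) = √319/319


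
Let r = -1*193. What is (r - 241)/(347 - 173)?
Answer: -217/87 ≈ -2.4943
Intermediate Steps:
r = -193
(r - 241)/(347 - 173) = (-193 - 241)/(347 - 173) = -434/174 = -434*1/174 = -217/87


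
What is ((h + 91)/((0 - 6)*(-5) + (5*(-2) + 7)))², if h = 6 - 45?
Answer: 2704/729 ≈ 3.7092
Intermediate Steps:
h = -39
((h + 91)/((0 - 6)*(-5) + (5*(-2) + 7)))² = ((-39 + 91)/((0 - 6)*(-5) + (5*(-2) + 7)))² = (52/(-6*(-5) + (-10 + 7)))² = (52/(30 - 3))² = (52/27)² = 2704/729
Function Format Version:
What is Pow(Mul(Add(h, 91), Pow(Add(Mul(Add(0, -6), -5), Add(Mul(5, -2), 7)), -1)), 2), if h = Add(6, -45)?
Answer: Rational(2704, 729) ≈ 3.7092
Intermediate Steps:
h = -39
Pow(Mul(Add(h, 91), Pow(Add(Mul(Add(0, -6), -5), Add(Mul(5, -2), 7)), -1)), 2) = Pow(Mul(Add(-39, 91), Pow(Add(Mul(Add(0, -6), -5), Add(Mul(5, -2), 7)), -1)), 2) = Pow(Mul(52, Pow(Add(Mul(-6, -5), Add(-10, 7)), -1)), 2) = Pow(Mul(52, Pow(Add(30, -3), -1)), 2) = Pow(Mul(52, Pow(27, -1)), 2) = Pow(Mul(52, Rational(1, 27)), 2) = Pow(Rational(52, 27), 2) = Rational(2704, 729)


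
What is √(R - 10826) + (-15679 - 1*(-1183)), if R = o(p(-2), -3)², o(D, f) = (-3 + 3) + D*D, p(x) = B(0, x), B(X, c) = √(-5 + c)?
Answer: -14496 + I*√10777 ≈ -14496.0 + 103.81*I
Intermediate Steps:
p(x) = √(-5 + x)
o(D, f) = D² (o(D, f) = 0 + D² = D²)
R = 49 (R = ((√(-5 - 2))²)² = ((√(-7))²)² = ((I*√7)²)² = (-7)² = 49)
√(R - 10826) + (-15679 - 1*(-1183)) = √(49 - 10826) + (-15679 - 1*(-1183)) = √(-10777) + (-15679 + 1183) = I*√10777 - 14496 = -14496 + I*√10777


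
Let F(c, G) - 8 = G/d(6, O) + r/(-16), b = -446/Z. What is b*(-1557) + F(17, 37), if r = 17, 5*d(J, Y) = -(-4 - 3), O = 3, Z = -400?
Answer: -4767529/2800 ≈ -1702.7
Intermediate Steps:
d(J, Y) = 7/5 (d(J, Y) = (-(-4 - 3))/5 = (-1*(-7))/5 = (⅕)*7 = 7/5)
b = 223/200 (b = -446/(-400) = -446*(-1/400) = 223/200 ≈ 1.1150)
F(c, G) = 111/16 + 5*G/7 (F(c, G) = 8 + (G/(7/5) + 17/(-16)) = 8 + (G*(5/7) + 17*(-1/16)) = 8 + (5*G/7 - 17/16) = 8 + (-17/16 + 5*G/7) = 111/16 + 5*G/7)
b*(-1557) + F(17, 37) = (223/200)*(-1557) + (111/16 + (5/7)*37) = -347211/200 + (111/16 + 185/7) = -347211/200 + 3737/112 = -4767529/2800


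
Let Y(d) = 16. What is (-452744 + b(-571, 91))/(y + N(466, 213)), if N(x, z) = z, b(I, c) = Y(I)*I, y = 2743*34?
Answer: -92376/18695 ≈ -4.9412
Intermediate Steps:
y = 93262
b(I, c) = 16*I
(-452744 + b(-571, 91))/(y + N(466, 213)) = (-452744 + 16*(-571))/(93262 + 213) = (-452744 - 9136)/93475 = -461880*1/93475 = -92376/18695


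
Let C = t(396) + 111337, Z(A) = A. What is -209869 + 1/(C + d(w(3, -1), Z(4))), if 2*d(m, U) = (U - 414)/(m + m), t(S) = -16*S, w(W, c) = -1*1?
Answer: -44115932881/210207 ≈ -2.0987e+5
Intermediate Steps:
w(W, c) = -1
C = 105001 (C = -16*396 + 111337 = -6336 + 111337 = 105001)
d(m, U) = (-414 + U)/(4*m) (d(m, U) = ((U - 414)/(m + m))/2 = ((-414 + U)/((2*m)))/2 = ((-414 + U)*(1/(2*m)))/2 = ((-414 + U)/(2*m))/2 = (-414 + U)/(4*m))
-209869 + 1/(C + d(w(3, -1), Z(4))) = -209869 + 1/(105001 + (1/4)*(-414 + 4)/(-1)) = -209869 + 1/(105001 + (1/4)*(-1)*(-410)) = -209869 + 1/(105001 + 205/2) = -209869 + 1/(210207/2) = -209869 + 2/210207 = -44115932881/210207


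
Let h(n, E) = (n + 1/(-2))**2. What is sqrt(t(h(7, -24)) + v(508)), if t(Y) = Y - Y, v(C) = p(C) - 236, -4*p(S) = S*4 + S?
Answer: I*sqrt(871) ≈ 29.513*I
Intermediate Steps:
p(S) = -5*S/4 (p(S) = -(S*4 + S)/4 = -(4*S + S)/4 = -5*S/4)
v(C) = -236 - 5*C/4 (v(C) = -5*C/4 - 236 = -236 - 5*C/4)
h(n, E) = (-1/2 + n)**2 (h(n, E) = (n - 1/2)**2 = (-1/2 + n)**2)
t(Y) = 0
sqrt(t(h(7, -24)) + v(508)) = sqrt(0 + (-236 - 5/4*508)) = sqrt(0 + (-236 - 635)) = sqrt(0 - 871) = sqrt(-871) = I*sqrt(871)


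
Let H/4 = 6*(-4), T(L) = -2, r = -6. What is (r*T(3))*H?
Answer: -1152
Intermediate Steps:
H = -96 (H = 4*(6*(-4)) = 4*(-24) = -96)
(r*T(3))*H = -6*(-2)*(-96) = 12*(-96) = -1152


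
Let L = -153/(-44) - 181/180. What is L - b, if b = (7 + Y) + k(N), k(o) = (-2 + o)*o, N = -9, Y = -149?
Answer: 45017/990 ≈ 45.472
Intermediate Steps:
k(o) = o*(-2 + o)
L = 2447/990 (L = -153*(-1/44) - 181*1/180 = 153/44 - 181/180 = 2447/990 ≈ 2.4717)
b = -43 (b = (7 - 149) - 9*(-2 - 9) = -142 - 9*(-11) = -142 + 99 = -43)
L - b = 2447/990 - 1*(-43) = 2447/990 + 43 = 45017/990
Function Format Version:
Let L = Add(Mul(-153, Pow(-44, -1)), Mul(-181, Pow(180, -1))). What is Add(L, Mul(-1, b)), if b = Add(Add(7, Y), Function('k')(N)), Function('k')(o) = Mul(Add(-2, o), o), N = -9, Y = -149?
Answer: Rational(45017, 990) ≈ 45.472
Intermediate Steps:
Function('k')(o) = Mul(o, Add(-2, o))
L = Rational(2447, 990) (L = Add(Mul(-153, Rational(-1, 44)), Mul(-181, Rational(1, 180))) = Add(Rational(153, 44), Rational(-181, 180)) = Rational(2447, 990) ≈ 2.4717)
b = -43 (b = Add(Add(7, -149), Mul(-9, Add(-2, -9))) = Add(-142, Mul(-9, -11)) = Add(-142, 99) = -43)
Add(L, Mul(-1, b)) = Add(Rational(2447, 990), Mul(-1, -43)) = Add(Rational(2447, 990), 43) = Rational(45017, 990)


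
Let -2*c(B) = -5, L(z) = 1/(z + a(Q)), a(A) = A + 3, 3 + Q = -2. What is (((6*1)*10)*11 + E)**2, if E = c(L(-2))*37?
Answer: 2265025/4 ≈ 5.6626e+5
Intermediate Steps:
Q = -5 (Q = -3 - 2 = -5)
a(A) = 3 + A
L(z) = 1/(-2 + z) (L(z) = 1/(z + (3 - 5)) = 1/(z - 2) = 1/(-2 + z))
c(B) = 5/2 (c(B) = -1/2*(-5) = 5/2)
E = 185/2 (E = (5/2)*37 = 185/2 ≈ 92.500)
(((6*1)*10)*11 + E)**2 = (((6*1)*10)*11 + 185/2)**2 = ((6*10)*11 + 185/2)**2 = (60*11 + 185/2)**2 = (660 + 185/2)**2 = (1505/2)**2 = 2265025/4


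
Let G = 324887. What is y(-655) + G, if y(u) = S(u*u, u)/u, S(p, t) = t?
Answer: 324888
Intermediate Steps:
y(u) = 1 (y(u) = u/u = 1)
y(-655) + G = 1 + 324887 = 324888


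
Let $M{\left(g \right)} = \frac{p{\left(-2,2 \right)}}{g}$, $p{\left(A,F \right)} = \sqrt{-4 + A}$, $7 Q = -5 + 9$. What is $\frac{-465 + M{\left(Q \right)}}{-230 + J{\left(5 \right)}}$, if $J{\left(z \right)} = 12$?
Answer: $\frac{465}{218} - \frac{7 i \sqrt{6}}{872} \approx 2.133 - 0.019663 i$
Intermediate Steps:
$Q = \frac{4}{7}$ ($Q = \frac{-5 + 9}{7} = \frac{1}{7} \cdot 4 = \frac{4}{7} \approx 0.57143$)
$M{\left(g \right)} = \frac{i \sqrt{6}}{g}$ ($M{\left(g \right)} = \frac{\sqrt{-4 - 2}}{g} = \frac{\sqrt{-6}}{g} = \frac{i \sqrt{6}}{g}$)
$\frac{-465 + M{\left(Q \right)}}{-230 + J{\left(5 \right)}} = \frac{-465 + \frac{i \sqrt{6}}{\frac{4}{7}}}{-230 + 12} = \frac{-465 + i \sqrt{6} \cdot \frac{7}{4}}{-218} = \left(-465 + \frac{7 i \sqrt{6}}{4}\right) \left(- \frac{1}{218}\right) = \frac{465}{218} - \frac{7 i \sqrt{6}}{872}$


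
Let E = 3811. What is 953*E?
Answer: 3631883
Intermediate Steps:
953*E = 953*3811 = 3631883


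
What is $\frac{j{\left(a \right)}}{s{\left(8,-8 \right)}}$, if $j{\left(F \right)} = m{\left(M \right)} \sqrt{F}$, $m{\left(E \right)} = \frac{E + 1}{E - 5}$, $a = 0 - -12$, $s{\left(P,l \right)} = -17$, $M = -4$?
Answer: $- \frac{2 \sqrt{3}}{51} \approx -0.067924$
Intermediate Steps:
$a = 12$ ($a = 0 + 12 = 12$)
$m{\left(E \right)} = \frac{1 + E}{-5 + E}$
$j{\left(F \right)} = \frac{\sqrt{F}}{3}$ ($j{\left(F \right)} = \frac{1 - 4}{-5 - 4} \sqrt{F} = \frac{1}{-9} \left(-3\right) \sqrt{F} = \left(- \frac{1}{9}\right) \left(-3\right) \sqrt{F} = \frac{\sqrt{F}}{3}$)
$\frac{j{\left(a \right)}}{s{\left(8,-8 \right)}} = \frac{\frac{1}{3} \sqrt{12}}{-17} = \frac{2 \sqrt{3}}{3} \left(- \frac{1}{17}\right) = - \frac{2 \sqrt{3}}{51}$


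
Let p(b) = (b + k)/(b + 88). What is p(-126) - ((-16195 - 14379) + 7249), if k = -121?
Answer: 46663/2 ≈ 23332.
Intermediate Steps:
p(b) = (-121 + b)/(88 + b) (p(b) = (b - 121)/(b + 88) = (-121 + b)/(88 + b))
p(-126) - ((-16195 - 14379) + 7249) = (-121 - 126)/(88 - 126) - ((-16195 - 14379) + 7249) = -247/(-38) - (-30574 + 7249) = -1/38*(-247) - 1*(-23325) = 13/2 + 23325 = 46663/2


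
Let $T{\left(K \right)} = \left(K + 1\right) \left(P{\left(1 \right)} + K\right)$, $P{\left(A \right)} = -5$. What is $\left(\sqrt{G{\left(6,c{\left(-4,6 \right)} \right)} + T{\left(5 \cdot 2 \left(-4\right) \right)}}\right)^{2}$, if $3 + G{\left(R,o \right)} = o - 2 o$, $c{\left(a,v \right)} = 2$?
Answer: $1750$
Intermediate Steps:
$G{\left(R,o \right)} = -3 - o$ ($G{\left(R,o \right)} = -3 + \left(o - 2 o\right) = -3 - o$)
$T{\left(K \right)} = \left(1 + K\right) \left(-5 + K\right)$ ($T{\left(K \right)} = \left(K + 1\right) \left(-5 + K\right) = \left(1 + K\right) \left(-5 + K\right)$)
$\left(\sqrt{G{\left(6,c{\left(-4,6 \right)} \right)} + T{\left(5 \cdot 2 \left(-4\right) \right)}}\right)^{2} = \left(\sqrt{\left(-3 - 2\right) - \left(5 - 1600 + 4 \cdot 5 \cdot 2 \left(-4\right)\right)}\right)^{2} = \left(\sqrt{\left(-3 - 2\right) - \left(5 - 1600 + 4 \cdot 10 \left(-4\right)\right)}\right)^{2} = \left(\sqrt{-5 - \left(-155 - 1600\right)}\right)^{2} = \left(\sqrt{-5 + \left(-5 + 1600 + 160\right)}\right)^{2} = \left(\sqrt{-5 + 1755}\right)^{2} = \left(\sqrt{1750}\right)^{2} = \left(5 \sqrt{70}\right)^{2} = 1750$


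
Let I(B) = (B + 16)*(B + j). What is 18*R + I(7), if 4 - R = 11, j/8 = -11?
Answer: -1989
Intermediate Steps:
j = -88 (j = 8*(-11) = -88)
R = -7 (R = 4 - 1*11 = 4 - 11 = -7)
I(B) = (-88 + B)*(16 + B) (I(B) = (B + 16)*(B - 88) = (16 + B)*(-88 + B) = (-88 + B)*(16 + B))
18*R + I(7) = 18*(-7) + (-1408 + 7² - 72*7) = -126 + (-1408 + 49 - 504) = -126 - 1863 = -1989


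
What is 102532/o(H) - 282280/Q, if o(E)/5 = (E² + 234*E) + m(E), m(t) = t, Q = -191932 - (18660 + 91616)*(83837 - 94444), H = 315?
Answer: 99722685941/844236855000 ≈ 0.11812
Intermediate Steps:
Q = 1169505600 (Q = -191932 - 110276*(-10607) = -191932 - 1*(-1169697532) = -191932 + 1169697532 = 1169505600)
o(E) = 5*E² + 1175*E (o(E) = 5*((E² + 234*E) + E) = 5*(E² + 235*E) = 5*E² + 1175*E)
102532/o(H) - 282280/Q = 102532/((5*315*(235 + 315))) - 282280/1169505600 = 102532/((5*315*550)) - 282280*1/1169505600 = 102532/866250 - 7057/29237640 = 102532*(1/866250) - 7057/29237640 = 51266/433125 - 7057/29237640 = 99722685941/844236855000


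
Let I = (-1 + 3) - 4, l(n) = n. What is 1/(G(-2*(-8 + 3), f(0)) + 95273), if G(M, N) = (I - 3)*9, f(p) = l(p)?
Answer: 1/95228 ≈ 1.0501e-5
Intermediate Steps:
f(p) = p
I = -2 (I = 2 - 4 = -2)
G(M, N) = -45 (G(M, N) = (-2 - 3)*9 = -5*9 = -45)
1/(G(-2*(-8 + 3), f(0)) + 95273) = 1/(-45 + 95273) = 1/95228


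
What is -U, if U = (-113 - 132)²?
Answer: -60025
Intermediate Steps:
U = 60025 (U = (-245)² = 60025)
-U = -1*60025 = -60025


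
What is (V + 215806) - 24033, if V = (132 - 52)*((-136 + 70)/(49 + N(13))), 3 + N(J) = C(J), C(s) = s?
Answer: 11309327/59 ≈ 1.9168e+5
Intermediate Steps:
N(J) = -3 + J
V = -5280/59 (V = (132 - 52)*((-136 + 70)/(49 + (-3 + 13))) = 80*(-66/(49 + 10)) = 80*(-66/59) = -5280/59 ≈ -89.492)
(V + 215806) - 24033 = (-5280/59 + 215806) - 24033 = 12727274/59 - 24033 = 11309327/59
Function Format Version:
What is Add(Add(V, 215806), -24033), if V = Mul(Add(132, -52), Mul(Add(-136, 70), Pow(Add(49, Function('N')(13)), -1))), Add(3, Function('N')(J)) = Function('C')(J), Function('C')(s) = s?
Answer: Rational(11309327, 59) ≈ 1.9168e+5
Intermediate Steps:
Function('N')(J) = Add(-3, J)
V = Rational(-5280, 59) (V = Mul(Add(132, -52), Mul(Add(-136, 70), Pow(Add(49, Add(-3, 13)), -1))) = Mul(80, Mul(-66, Pow(Add(49, 10), -1))) = Mul(80, Mul(-66, Pow(59, -1))) = Mul(80, Mul(-66, Rational(1, 59))) = Mul(80, Rational(-66, 59)) = Rational(-5280, 59) ≈ -89.492)
Add(Add(V, 215806), -24033) = Add(Add(Rational(-5280, 59), 215806), -24033) = Add(Rational(12727274, 59), -24033) = Rational(11309327, 59)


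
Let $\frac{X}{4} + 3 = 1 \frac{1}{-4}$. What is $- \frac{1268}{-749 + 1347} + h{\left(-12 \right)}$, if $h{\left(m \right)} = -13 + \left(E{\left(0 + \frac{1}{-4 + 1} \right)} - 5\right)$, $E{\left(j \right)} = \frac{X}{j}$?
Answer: $\frac{5645}{299} \approx 18.88$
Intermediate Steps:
$X = -13$ ($X = -12 + 4 \cdot 1 \frac{1}{-4} = -12 + 4 \cdot 1 \left(- \frac{1}{4}\right) = -12 + 4 \left(- \frac{1}{4}\right) = -12 - 1 = -13$)
$E{\left(j \right)} = - \frac{13}{j}$
$h{\left(m \right)} = 21$ ($h{\left(m \right)} = -13 - \left(5 + \frac{13}{0 + \frac{1}{-4 + 1}}\right) = -13 - \left(5 + \frac{13}{0 + \frac{1}{-3}}\right) = -13 - \left(5 + \frac{13}{0 - \frac{1}{3}}\right) = -13 - \left(5 + \frac{13}{- \frac{1}{3}}\right) = -13 - -34 = -13 + \left(39 - 5\right) = -13 + 34 = 21$)
$- \frac{1268}{-749 + 1347} + h{\left(-12 \right)} = - \frac{1268}{-749 + 1347} + 21 = - \frac{1268}{598} + 21 = \left(-1268\right) \frac{1}{598} + 21 = - \frac{634}{299} + 21 = \frac{5645}{299}$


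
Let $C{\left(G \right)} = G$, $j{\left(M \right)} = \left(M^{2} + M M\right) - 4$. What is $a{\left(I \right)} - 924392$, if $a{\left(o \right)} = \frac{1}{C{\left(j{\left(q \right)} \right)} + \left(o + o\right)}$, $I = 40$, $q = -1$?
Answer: $- \frac{72102575}{78} \approx -9.2439 \cdot 10^{5}$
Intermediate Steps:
$j{\left(M \right)} = -4 + 2 M^{2}$ ($j{\left(M \right)} = \left(M^{2} + M^{2}\right) - 4 = 2 M^{2} - 4 = -4 + 2 M^{2}$)
$a{\left(o \right)} = \frac{1}{-2 + 2 o}$ ($a{\left(o \right)} = \frac{1}{\left(-4 + 2 \left(-1\right)^{2}\right) + \left(o + o\right)} = \frac{1}{\left(-4 + 2 \cdot 1\right) + 2 o} = \frac{1}{\left(-4 + 2\right) + 2 o} = \frac{1}{-2 + 2 o}$)
$a{\left(I \right)} - 924392 = \frac{1}{2 \left(-1 + 40\right)} - 924392 = \frac{1}{2 \cdot 39} - 924392 = \frac{1}{2} \cdot \frac{1}{39} - 924392 = \frac{1}{78} - 924392 = - \frac{72102575}{78}$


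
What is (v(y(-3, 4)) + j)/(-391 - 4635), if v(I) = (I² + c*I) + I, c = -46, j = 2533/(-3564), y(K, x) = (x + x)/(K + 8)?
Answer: 6250429/447816600 ≈ 0.013958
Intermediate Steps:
y(K, x) = 2*x/(8 + K) (y(K, x) = (2*x)/(8 + K) = 2*x/(8 + K))
j = -2533/3564 (j = 2533*(-1/3564) = -2533/3564 ≈ -0.71072)
v(I) = I² - 45*I (v(I) = (I² - 46*I) + I = I² - 45*I)
(v(y(-3, 4)) + j)/(-391 - 4635) = ((2*4/(8 - 3))*(-45 + 2*4/(8 - 3)) - 2533/3564)/(-391 - 4635) = ((2*4/5)*(-45 + 2*4/5) - 2533/3564)/(-5026) = ((2*4*(⅕))*(-45 + 2*4*(⅕)) - 2533/3564)*(-1/5026) = (8*(-45 + 8/5)/5 - 2533/3564)*(-1/5026) = ((8/5)*(-217/5) - 2533/3564)*(-1/5026) = (-1736/25 - 2533/3564)*(-1/5026) = -6250429/89100*(-1/5026) = 6250429/447816600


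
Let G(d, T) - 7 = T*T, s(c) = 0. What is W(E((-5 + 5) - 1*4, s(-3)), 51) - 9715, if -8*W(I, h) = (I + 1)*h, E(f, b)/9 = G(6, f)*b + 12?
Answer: -83279/8 ≈ -10410.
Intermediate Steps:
G(d, T) = 7 + T**2 (G(d, T) = 7 + T*T = 7 + T**2)
E(f, b) = 108 + 9*b*(7 + f**2) (E(f, b) = 9*((7 + f**2)*b + 12) = 9*(b*(7 + f**2) + 12) = 9*(12 + b*(7 + f**2)) = 108 + 9*b*(7 + f**2))
W(I, h) = -h*(1 + I)/8 (W(I, h) = -(I + 1)*h/8 = -(1 + I)*h/8 = -h*(1 + I)/8)
W(E((-5 + 5) - 1*4, s(-3)), 51) - 9715 = -1/8*51*(1 + (108 + 9*0*(7 + ((-5 + 5) - 1*4)**2))) - 9715 = -1/8*51*(1 + (108 + 9*0*(7 + (0 - 4)**2))) - 9715 = -1/8*51*(1 + (108 + 9*0*(7 + (-4)**2))) - 9715 = -1/8*51*(1 + (108 + 9*0*(7 + 16))) - 9715 = -1/8*51*(1 + (108 + 9*0*23)) - 9715 = -1/8*51*(1 + (108 + 0)) - 9715 = -1/8*51*(1 + 108) - 9715 = -1/8*51*109 - 9715 = -5559/8 - 9715 = -83279/8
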